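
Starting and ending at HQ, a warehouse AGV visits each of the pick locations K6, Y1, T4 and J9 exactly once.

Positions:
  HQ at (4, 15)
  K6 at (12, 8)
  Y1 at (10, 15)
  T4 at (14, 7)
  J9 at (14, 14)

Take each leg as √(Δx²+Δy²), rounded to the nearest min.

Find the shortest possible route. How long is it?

HQ → K6 → Y1 → T4 → J9 → HQ: 11+7+9+7+10 = 44
HQ → K6 → Y1 → J9 → T4 → HQ: 11+7+4+7+13 = 42
HQ → K6 → T4 → Y1 → J9 → HQ: 11+2+9+4+10 = 36
HQ → K6 → T4 → J9 → Y1 → HQ: 11+2+7+4+6 = 30
HQ → K6 → J9 → Y1 → T4 → HQ: 11+6+4+9+13 = 43
HQ → K6 → J9 → T4 → Y1 → HQ: 11+6+7+9+6 = 39
HQ → Y1 → K6 → T4 → J9 → HQ: 6+7+2+7+10 = 32
HQ → Y1 → K6 → J9 → T4 → HQ: 6+7+6+7+13 = 39
HQ → Y1 → T4 → K6 → J9 → HQ: 6+9+2+6+10 = 33
HQ → Y1 → J9 → K6 → T4 → HQ: 6+4+6+2+13 = 31
HQ → T4 → K6 → Y1 → J9 → HQ: 13+2+7+4+10 = 36
HQ → T4 → Y1 → K6 → J9 → HQ: 13+9+7+6+10 = 45
The minimum is 30.
One optimal route: HQ → K6 → T4 → J9 → Y1 → HQ (or its reverse).

Minimum total distance: 30 min.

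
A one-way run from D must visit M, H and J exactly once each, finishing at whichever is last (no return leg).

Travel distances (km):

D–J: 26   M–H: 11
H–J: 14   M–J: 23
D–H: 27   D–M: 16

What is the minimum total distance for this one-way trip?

There are 3! = 6 possible orderings.
D - M - H - J: 16+11+14 = 41
D - M - J - H: 16+23+14 = 53
D - H - M - J: 27+11+23 = 61
D - H - J - M: 27+14+23 = 64
D - J - M - H: 26+23+11 = 60
D - J - H - M: 26+14+11 = 51
The minimum is 41.
One shortest path: D → M → H → J.

41 km — the minimum one-way total.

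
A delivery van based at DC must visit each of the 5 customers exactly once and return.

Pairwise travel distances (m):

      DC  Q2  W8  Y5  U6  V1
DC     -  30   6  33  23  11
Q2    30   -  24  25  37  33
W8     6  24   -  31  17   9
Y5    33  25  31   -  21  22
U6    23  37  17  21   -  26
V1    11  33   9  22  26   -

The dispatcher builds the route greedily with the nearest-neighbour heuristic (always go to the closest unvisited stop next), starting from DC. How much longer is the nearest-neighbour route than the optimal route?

The nearest-neighbour route is 12 m longer than optimal.

DC: W8=6, V1=11, U6=23, Q2=30, Y5=33 ⇒ W8
W8: V1=9, U6=17, Q2=24, Y5=31 ⇒ V1
V1: Y5=22, U6=26, Q2=33 ⇒ Y5
Y5: U6=21, Q2=25 ⇒ U6
U6: Q2=37 ⇒ Q2
NN route DC → W8 → V1 → Y5 → U6 → Q2 → DC costs 125.
Optimal: DC → Q2 → Y5 → U6 → W8 → V1 → DC costs 113 (by enumerating all 60 distinct tours).
Excess = 125 − 113 = 12.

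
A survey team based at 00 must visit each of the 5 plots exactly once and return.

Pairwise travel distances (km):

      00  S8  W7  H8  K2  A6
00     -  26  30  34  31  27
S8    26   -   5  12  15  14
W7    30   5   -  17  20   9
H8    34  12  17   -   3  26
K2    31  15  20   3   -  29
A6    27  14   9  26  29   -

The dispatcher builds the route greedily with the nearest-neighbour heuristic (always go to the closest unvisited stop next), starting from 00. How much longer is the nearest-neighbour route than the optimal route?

00: S8=26, A6=27, W7=30, K2=31, H8=34 ⇒ S8
S8: W7=5, H8=12, A6=14, K2=15 ⇒ W7
W7: A6=9, H8=17, K2=20 ⇒ A6
A6: H8=26, K2=29 ⇒ H8
H8: K2=3 ⇒ K2
NN route 00 → S8 → W7 → A6 → H8 → K2 → 00 costs 100.
Optimal: 00 → K2 → H8 → S8 → W7 → A6 → 00 costs 87 (by enumerating all 60 distinct tours).
Excess = 100 − 87 = 13.

The nearest-neighbour route is 13 km longer than optimal.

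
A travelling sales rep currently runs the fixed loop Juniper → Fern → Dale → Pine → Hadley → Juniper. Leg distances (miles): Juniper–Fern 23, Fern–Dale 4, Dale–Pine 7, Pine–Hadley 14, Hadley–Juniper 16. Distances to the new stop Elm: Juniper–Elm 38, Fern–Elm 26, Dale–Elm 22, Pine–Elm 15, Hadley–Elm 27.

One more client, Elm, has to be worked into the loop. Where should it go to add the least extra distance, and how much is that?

Insertion cost between consecutive stops i–j is d(i,Elm) + d(Elm,j) − d(i,j):
  between Juniper and Fern: 38 + 26 − 23 = 41
  between Fern and Dale: 26 + 22 − 4 = 44
  between Dale and Pine: 22 + 15 − 7 = 30
  between Pine and Hadley: 15 + 27 − 14 = 28
  between Hadley and Juniper: 27 + 38 − 16 = 49
Cheapest insertion is between Pine and Hadley, adding 28.
New total = 64 + 28 = 92.

+28 miles — insert Elm between Pine and Hadley.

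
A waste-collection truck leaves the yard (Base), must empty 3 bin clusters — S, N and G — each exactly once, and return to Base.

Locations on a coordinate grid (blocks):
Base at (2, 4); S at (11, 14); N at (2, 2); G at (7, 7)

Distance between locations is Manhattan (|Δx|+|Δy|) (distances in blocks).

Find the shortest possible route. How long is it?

42 blocks — the shortest possible round trip.

There are 3 distinct closed tours to check (reversals are equivalent).
Base-S-N-G-Base: 19+21+10+8 = 58
Base-S-G-N-Base: 19+11+10+2 = 42
Base-N-S-G-Base: 2+21+11+8 = 42
The minimum is 42.
One optimal route: Base → S → G → N → Base (or its reverse).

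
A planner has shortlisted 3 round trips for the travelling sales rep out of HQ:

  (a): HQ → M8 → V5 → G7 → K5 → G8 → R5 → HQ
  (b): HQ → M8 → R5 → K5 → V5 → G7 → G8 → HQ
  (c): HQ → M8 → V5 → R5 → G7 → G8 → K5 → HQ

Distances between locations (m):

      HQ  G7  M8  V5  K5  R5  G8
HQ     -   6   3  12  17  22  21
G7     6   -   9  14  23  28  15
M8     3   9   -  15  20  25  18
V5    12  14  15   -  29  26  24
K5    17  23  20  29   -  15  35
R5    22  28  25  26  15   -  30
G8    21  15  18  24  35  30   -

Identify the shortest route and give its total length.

122 m — (b) is the shortest.

(a): 3 + 15 + 14 + 23 + 35 + 30 + 22 = 142
(b): 3 + 25 + 15 + 29 + 14 + 15 + 21 = 122
(c): 3 + 15 + 26 + 28 + 15 + 35 + 17 = 139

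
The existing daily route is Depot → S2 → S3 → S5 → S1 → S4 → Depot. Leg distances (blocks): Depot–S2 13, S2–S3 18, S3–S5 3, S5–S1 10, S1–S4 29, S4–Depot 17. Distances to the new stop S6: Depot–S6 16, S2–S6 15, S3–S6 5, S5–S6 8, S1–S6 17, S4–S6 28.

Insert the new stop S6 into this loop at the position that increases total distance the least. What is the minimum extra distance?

Insertion cost between consecutive stops i–j is d(i,S6) + d(S6,j) − d(i,j):
  between Depot and S2: 16 + 15 − 13 = 18
  between S2 and S3: 15 + 5 − 18 = 2
  between S3 and S5: 5 + 8 − 3 = 10
  between S5 and S1: 8 + 17 − 10 = 15
  between S1 and S4: 17 + 28 − 29 = 16
  between S4 and Depot: 28 + 16 − 17 = 27
Cheapest insertion is between S2 and S3, adding 2.
New total = 90 + 2 = 92.

Minimum extra distance: 2 blocks, inserting S6 between S2 and S3.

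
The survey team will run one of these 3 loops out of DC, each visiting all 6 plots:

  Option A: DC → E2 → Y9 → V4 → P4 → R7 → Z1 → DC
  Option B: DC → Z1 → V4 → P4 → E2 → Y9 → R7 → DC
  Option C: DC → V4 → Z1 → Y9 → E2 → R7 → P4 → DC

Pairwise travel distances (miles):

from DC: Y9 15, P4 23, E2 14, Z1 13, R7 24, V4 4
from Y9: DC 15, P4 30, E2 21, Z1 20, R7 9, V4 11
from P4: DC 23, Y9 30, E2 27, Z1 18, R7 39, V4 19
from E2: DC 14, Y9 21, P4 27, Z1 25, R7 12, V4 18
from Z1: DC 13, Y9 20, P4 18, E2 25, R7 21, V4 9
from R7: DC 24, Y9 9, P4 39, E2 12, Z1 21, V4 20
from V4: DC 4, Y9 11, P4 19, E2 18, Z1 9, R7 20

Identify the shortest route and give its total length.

Option A: 14 + 21 + 11 + 19 + 39 + 21 + 13 = 138
Option B: 13 + 9 + 19 + 27 + 21 + 9 + 24 = 122
Option C: 4 + 9 + 20 + 21 + 12 + 39 + 23 = 128

122 miles — Option B is the shortest.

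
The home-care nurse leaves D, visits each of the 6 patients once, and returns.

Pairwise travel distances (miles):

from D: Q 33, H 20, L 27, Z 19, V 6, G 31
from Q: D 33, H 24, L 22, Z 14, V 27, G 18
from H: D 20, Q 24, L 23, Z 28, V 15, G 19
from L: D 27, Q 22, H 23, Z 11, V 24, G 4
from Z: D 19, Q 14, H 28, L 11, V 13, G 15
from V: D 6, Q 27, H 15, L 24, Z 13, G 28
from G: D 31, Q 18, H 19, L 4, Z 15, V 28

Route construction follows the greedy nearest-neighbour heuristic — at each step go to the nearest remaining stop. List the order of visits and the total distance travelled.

At D the remaining stops are V 6, Z 19, H 20, L 27, G 31, Q 33; go to V.
At V the remaining stops are Z 13, H 15, L 24, Q 27, G 28; go to Z.
At Z the remaining stops are L 11, Q 14, G 15, H 28; go to L.
At L the remaining stops are G 4, Q 22, H 23; go to G.
At G the remaining stops are Q 18, H 19; go to Q.
At Q the remaining stops are H 24; go to H.
Return H→D: 20.
Total = 6 + 13 + 11 + 4 + 18 + 24 + 20 = 96.

96 miles along D → V → Z → L → G → Q → H → D.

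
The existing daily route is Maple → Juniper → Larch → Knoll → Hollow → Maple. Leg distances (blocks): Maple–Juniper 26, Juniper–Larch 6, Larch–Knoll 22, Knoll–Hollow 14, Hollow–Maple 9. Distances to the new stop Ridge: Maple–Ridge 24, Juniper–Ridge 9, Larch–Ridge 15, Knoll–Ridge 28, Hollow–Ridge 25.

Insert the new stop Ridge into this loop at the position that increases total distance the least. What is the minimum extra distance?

Insertion cost between consecutive stops i–j is d(i,Ridge) + d(Ridge,j) − d(i,j):
  between Maple and Juniper: 24 + 9 − 26 = 7
  between Juniper and Larch: 9 + 15 − 6 = 18
  between Larch and Knoll: 15 + 28 − 22 = 21
  between Knoll and Hollow: 28 + 25 − 14 = 39
  between Hollow and Maple: 25 + 24 − 9 = 40
Cheapest insertion is between Maple and Juniper, adding 7.
New total = 77 + 7 = 84.

+7 blocks — insert Ridge between Maple and Juniper.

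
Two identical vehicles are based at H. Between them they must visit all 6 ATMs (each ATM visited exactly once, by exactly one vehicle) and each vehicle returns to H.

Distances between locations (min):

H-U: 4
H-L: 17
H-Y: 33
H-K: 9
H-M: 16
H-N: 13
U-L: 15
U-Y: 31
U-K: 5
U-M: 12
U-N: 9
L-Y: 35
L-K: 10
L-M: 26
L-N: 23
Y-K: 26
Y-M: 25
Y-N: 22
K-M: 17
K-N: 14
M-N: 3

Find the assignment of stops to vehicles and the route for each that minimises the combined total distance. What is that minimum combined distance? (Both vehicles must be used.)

There are 2^5 − 1 = 31 ways to divide the 6 stops into two non-empty groups. For each, the best each vehicle can do is its own shortest tour through its group:
  {U} + {L, Y, K, M, N}: 8 + 94 = 102
  {L} + {U, Y, K, M, N}: 34 + 76 = 110
  {U, L} + {Y, K, M, N}: 36 + 76 = 112
  {Y} + {U, L, K, M, N}: 66 + 60 = 126
  {U, Y} + {L, K, M, N}: 68 + 60 = 128
  {L, Y} + {U, K, M, N}: 85 + 42 = 127
  … (31 splits in total)
Best: vehicle 1 H → U → H = 8; vehicle 2 H → L → K → Y → M → N → H = 94; combined 102.

102 min — the smallest possible combined total.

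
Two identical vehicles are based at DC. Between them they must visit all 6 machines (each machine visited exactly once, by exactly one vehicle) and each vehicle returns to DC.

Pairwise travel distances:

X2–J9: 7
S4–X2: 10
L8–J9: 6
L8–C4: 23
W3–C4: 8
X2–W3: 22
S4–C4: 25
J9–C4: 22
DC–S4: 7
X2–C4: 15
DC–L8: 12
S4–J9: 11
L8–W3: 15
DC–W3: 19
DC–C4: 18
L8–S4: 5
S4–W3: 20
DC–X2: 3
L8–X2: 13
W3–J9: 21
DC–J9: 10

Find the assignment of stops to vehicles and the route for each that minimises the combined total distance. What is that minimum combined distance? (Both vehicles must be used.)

Minimum combined distance: 71.

Try each way of splitting the stops between the two vehicles (each non-empty) and, for each split, find the best tour for each vehicle:
  {L8} + {S4, X2, W3, J9, C4}: 24 + 65 = 89
  {S4} + {L8, X2, W3, J9, C4}: 14 + 57 = 71
  {L8, S4} + {X2, W3, J9, C4}: 24 + 57 = 81
  {X2} + {L8, S4, W3, J9, C4}: 6 + 65 = 71
  {L8, X2} + {S4, W3, J9, C4}: 28 + 65 = 93
  {S4, X2} + {L8, W3, J9, C4}: 20 + 57 = 77
  … (31 splits in total)
Best: vehicle 1 DC → S4 → DC = 14; vehicle 2 DC → X2 → J9 → L8 → W3 → C4 → DC = 57; combined 71.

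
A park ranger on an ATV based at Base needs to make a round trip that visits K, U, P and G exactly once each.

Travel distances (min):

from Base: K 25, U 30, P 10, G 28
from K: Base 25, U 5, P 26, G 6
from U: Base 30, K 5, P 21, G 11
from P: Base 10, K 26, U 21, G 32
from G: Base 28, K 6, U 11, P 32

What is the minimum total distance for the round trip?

70 min — the shortest possible round trip.

There are 12 distinct closed tours to check (reversals are equivalent).
Base → K → U → P → G → Base: 25+5+21+32+28 = 111
Base → K → U → G → P → Base: 25+5+11+32+10 = 83
Base → K → P → U → G → Base: 25+26+21+11+28 = 111
Base → K → P → G → U → Base: 25+26+32+11+30 = 124
Base → K → G → U → P → Base: 25+6+11+21+10 = 73
Base → K → G → P → U → Base: 25+6+32+21+30 = 114
Base → U → K → P → G → Base: 30+5+26+32+28 = 121
Base → U → K → G → P → Base: 30+5+6+32+10 = 83
Base → U → P → K → G → Base: 30+21+26+6+28 = 111
Base → U → G → K → P → Base: 30+11+6+26+10 = 83
Base → P → K → U → G → Base: 10+26+5+11+28 = 80
Base → P → U → K → G → Base: 10+21+5+6+28 = 70
The minimum is 70.
One optimal route: Base → P → U → K → G → Base (or its reverse).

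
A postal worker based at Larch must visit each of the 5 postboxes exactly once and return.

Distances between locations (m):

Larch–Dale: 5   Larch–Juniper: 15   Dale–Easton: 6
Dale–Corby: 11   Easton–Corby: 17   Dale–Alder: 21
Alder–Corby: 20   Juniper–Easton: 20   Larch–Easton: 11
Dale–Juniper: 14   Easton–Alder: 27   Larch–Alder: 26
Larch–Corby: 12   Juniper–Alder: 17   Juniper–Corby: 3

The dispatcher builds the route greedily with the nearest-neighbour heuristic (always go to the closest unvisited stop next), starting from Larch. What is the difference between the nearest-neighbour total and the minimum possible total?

Excess over optimum: 4 m.

From Larch: Dale=5, Easton=11, Corby=12, Juniper=15, Alder=26 → choose Dale (5).
From Dale: Easton=6, Corby=11, Juniper=14, Alder=21 → choose Easton (6).
From Easton: Corby=17, Juniper=20, Alder=27 → choose Corby (17).
From Corby: Juniper=3, Alder=20 → choose Juniper (3).
From Juniper: Alder=17 → choose Alder (17).
NN route Larch → Dale → Easton → Corby → Juniper → Alder → Larch costs 74.
Optimal: Larch → Dale → Easton → Alder → Juniper → Corby → Larch costs 70 (by enumerating all 60 distinct tours).
Excess = 74 − 70 = 4.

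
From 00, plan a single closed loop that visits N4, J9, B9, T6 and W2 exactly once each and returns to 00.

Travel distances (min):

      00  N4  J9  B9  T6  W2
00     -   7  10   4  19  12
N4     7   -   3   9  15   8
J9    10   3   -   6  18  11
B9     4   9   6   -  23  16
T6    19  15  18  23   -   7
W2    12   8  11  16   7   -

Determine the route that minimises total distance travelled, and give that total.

47 min — the shortest possible round trip.

There are 60 distinct closed tours to check (reversals are equivalent).
00 → N4 → J9 → B9 → T6 → W2 → 00: 7+3+6+23+7+12 = 58
00 → N4 → J9 → B9 → W2 → T6 → 00: 7+3+6+16+7+19 = 58
00 → N4 → J9 → T6 → B9 → W2 → 00: 7+3+18+23+16+12 = 79
00 → N4 → J9 → T6 → W2 → B9 → 00: 7+3+18+7+16+4 = 55
00 → N4 → J9 → W2 → B9 → T6 → 00: 7+3+11+16+23+19 = 79
00 → N4 → J9 → W2 → T6 → B9 → 00: 7+3+11+7+23+4 = 55
00 → N4 → B9 → J9 → T6 → W2 → 00: 7+9+6+18+7+12 = 59
00 → N4 → B9 → J9 → W2 → T6 → 00: 7+9+6+11+7+19 = 59
00 → N4 → B9 → T6 → J9 → W2 → 00: 7+9+23+18+11+12 = 80
00 → N4 → B9 → T6 → W2 → J9 → 00: 7+9+23+7+11+10 = 67
00 → N4 → B9 → W2 → J9 → T6 → 00: 7+9+16+11+18+19 = 80
00 → N4 → B9 → W2 → T6 → J9 → 00: 7+9+16+7+18+10 = 67
00 → N4 → T6 → J9 → B9 → W2 → 00: 7+15+18+6+16+12 = 74
00 → N4 → T6 → J9 → W2 → B9 → 00: 7+15+18+11+16+4 = 71
… (46 more)
00 → B9 → J9 → N4 → T6 → W2 → 00: 4+6+3+15+7+12 = 47  ← best
The minimum is 47.
One optimal route: 00 → B9 → J9 → N4 → T6 → W2 → 00 (or its reverse).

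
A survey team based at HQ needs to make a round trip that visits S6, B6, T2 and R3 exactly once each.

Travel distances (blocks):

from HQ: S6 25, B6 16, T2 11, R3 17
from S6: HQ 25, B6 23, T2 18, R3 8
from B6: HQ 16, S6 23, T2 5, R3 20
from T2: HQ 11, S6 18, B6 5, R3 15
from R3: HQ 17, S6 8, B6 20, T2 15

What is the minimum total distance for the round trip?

There are 12 distinct closed tours to check (reversals are equivalent).
HQ-S6-B6-T2-R3-HQ: 25+23+5+15+17 = 85
HQ-S6-B6-R3-T2-HQ: 25+23+20+15+11 = 94
HQ-S6-T2-B6-R3-HQ: 25+18+5+20+17 = 85
HQ-S6-T2-R3-B6-HQ: 25+18+15+20+16 = 94
HQ-S6-R3-B6-T2-HQ: 25+8+20+5+11 = 69
HQ-S6-R3-T2-B6-HQ: 25+8+15+5+16 = 69
HQ-B6-S6-T2-R3-HQ: 16+23+18+15+17 = 89
HQ-B6-S6-R3-T2-HQ: 16+23+8+15+11 = 73
HQ-B6-T2-S6-R3-HQ: 16+5+18+8+17 = 64
HQ-B6-R3-S6-T2-HQ: 16+20+8+18+11 = 73
HQ-T2-S6-B6-R3-HQ: 11+18+23+20+17 = 89
HQ-T2-B6-S6-R3-HQ: 11+5+23+8+17 = 64
The minimum is 64.
One optimal route: HQ → B6 → T2 → S6 → R3 → HQ (or its reverse).

Minimum total distance: 64 blocks.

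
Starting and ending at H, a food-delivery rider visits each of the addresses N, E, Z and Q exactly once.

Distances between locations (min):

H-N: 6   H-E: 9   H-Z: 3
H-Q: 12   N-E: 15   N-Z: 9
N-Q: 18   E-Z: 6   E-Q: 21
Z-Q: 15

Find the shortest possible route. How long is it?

H→N→E→Z→Q→H: 6+15+6+15+12 = 54
H→N→E→Q→Z→H: 6+15+21+15+3 = 60
H→N→Z→E→Q→H: 6+9+6+21+12 = 54
H→N→Z→Q→E→H: 6+9+15+21+9 = 60
H→N→Q→E→Z→H: 6+18+21+6+3 = 54
H→N→Q→Z→E→H: 6+18+15+6+9 = 54
H→E→N→Z→Q→H: 9+15+9+15+12 = 60
H→E→N→Q→Z→H: 9+15+18+15+3 = 60
H→E→Z→N→Q→H: 9+6+9+18+12 = 54
H→E→Q→N→Z→H: 9+21+18+9+3 = 60
H→Z→N→E→Q→H: 3+9+15+21+12 = 60
H→Z→E→N→Q→H: 3+6+15+18+12 = 54
The minimum is 54.
One optimal route: H → N → E → Z → Q → H (or its reverse).

54 min — the shortest possible round trip.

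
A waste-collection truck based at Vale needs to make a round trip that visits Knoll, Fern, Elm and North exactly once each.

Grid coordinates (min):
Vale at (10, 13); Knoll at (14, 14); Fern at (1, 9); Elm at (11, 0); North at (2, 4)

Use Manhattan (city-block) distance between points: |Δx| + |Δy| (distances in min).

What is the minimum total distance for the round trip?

There are 12 distinct closed tours to check (reversals are equivalent).
Vale → Knoll → Fern → Elm → North → Vale: 5+18+19+13+17 = 72
Vale → Knoll → Fern → North → Elm → Vale: 5+18+6+13+14 = 56
Vale → Knoll → Elm → Fern → North → Vale: 5+17+19+6+17 = 64
Vale → Knoll → Elm → North → Fern → Vale: 5+17+13+6+13 = 54
Vale → Knoll → North → Fern → Elm → Vale: 5+22+6+19+14 = 66
Vale → Knoll → North → Elm → Fern → Vale: 5+22+13+19+13 = 72
Vale → Fern → Knoll → Elm → North → Vale: 13+18+17+13+17 = 78
Vale → Fern → Knoll → North → Elm → Vale: 13+18+22+13+14 = 80
Vale → Fern → Elm → Knoll → North → Vale: 13+19+17+22+17 = 88
Vale → Fern → North → Knoll → Elm → Vale: 13+6+22+17+14 = 72
Vale → Elm → Knoll → Fern → North → Vale: 14+17+18+6+17 = 72
Vale → Elm → Fern → Knoll → North → Vale: 14+19+18+22+17 = 90
The minimum is 54.
One optimal route: Vale → Knoll → Elm → North → Fern → Vale (or its reverse).

54 min — the shortest possible round trip.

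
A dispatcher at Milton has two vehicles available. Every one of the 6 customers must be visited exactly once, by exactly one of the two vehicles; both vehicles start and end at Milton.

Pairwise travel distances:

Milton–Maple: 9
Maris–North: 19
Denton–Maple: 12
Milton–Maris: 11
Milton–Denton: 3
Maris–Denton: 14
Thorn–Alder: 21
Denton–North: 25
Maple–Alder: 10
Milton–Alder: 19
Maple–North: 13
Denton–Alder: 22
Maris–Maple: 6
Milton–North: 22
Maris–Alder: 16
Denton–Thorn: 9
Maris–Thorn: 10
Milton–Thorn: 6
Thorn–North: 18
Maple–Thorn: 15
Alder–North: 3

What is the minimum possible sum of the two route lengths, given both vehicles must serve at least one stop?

Try each way of splitting the stops between the two vehicles (each non-empty) and, for each split, find the best tour for each vehicle:
  {Maris} + {Denton, Maple, Thorn, Alder, North}: 22 + 52 = 74
  {Denton} + {Maris, Maple, Thorn, Alder, North}: 6 + 54 = 60
  {Maris, Denton} + {Maple, Thorn, Alder, North}: 28 + 46 = 74
  {Maple} + {Maris, Denton, Thorn, Alder, North}: 18 + 60 = 78
  {Maris, Maple} + {Denton, Thorn, Alder, North}: 26 + 52 = 78
  {Denton, Maple} + {Maris, Thorn, Alder, North}: 24 + 54 = 78
  … (31 splits in total)
Best: vehicle 1 Milton → Denton → Milton = 6; vehicle 2 Milton → Maris → Maple → Alder → North → Thorn → Milton = 54; combined 60.

60 — the smallest possible combined total.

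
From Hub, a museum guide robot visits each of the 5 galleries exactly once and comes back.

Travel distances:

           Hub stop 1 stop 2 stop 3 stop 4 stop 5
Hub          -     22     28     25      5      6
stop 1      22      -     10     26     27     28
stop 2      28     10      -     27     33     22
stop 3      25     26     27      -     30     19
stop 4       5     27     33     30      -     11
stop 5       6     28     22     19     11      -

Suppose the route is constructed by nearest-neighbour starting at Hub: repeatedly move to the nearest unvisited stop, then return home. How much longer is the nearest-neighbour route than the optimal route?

From Hub: stop 4=5, stop 5=6, stop 1=22, stop 3=25, stop 2=28 → choose stop 4 (5).
From stop 4: stop 5=11, stop 1=27, stop 3=30, stop 2=33 → choose stop 5 (11).
From stop 5: stop 3=19, stop 2=22, stop 1=28 → choose stop 3 (19).
From stop 3: stop 1=26, stop 2=27 → choose stop 1 (26).
From stop 1: stop 2=10 → choose stop 2 (10).
NN route Hub → stop 4 → stop 5 → stop 3 → stop 1 → stop 2 → Hub costs 99.
Optimal: Hub → stop 1 → stop 2 → stop 3 → stop 5 → stop 4 → Hub costs 94 (by enumerating all 60 distinct tours).
Excess = 99 − 94 = 5.

Excess over optimum: 5.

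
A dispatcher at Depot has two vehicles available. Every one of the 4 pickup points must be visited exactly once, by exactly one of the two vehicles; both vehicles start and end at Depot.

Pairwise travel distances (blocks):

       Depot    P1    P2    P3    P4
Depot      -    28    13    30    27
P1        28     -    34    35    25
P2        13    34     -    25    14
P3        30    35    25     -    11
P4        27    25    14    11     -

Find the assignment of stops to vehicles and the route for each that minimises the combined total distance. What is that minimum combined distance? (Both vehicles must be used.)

Check every non-empty split of the stops between the two vehicles; for each half take its own optimal tour:
  {P1} + {P2, P3, P4}: 56 + 68 = 124
  {P2} + {P1, P3, P4}: 26 + 94 = 120
  {P1, P2} + {P3, P4}: 75 + 68 = 143
  {P3} + {P1, P2, P4}: 60 + 80 = 140
  {P1, P3} + {P2, P4}: 93 + 54 = 147
  {P2, P3} + {P1, P4}: 68 + 80 = 148
  … (7 splits in total)
Best: vehicle 1 Depot → P2 → Depot = 26; vehicle 2 Depot → P1 → P4 → P3 → Depot = 94; combined 120.

120 blocks — the smallest possible combined total.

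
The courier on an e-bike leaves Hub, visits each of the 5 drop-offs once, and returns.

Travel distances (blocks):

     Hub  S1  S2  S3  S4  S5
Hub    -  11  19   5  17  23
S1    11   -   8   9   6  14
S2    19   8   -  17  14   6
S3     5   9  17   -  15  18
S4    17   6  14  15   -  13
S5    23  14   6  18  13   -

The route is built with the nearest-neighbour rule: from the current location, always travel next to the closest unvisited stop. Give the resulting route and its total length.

At Hub the remaining stops are S3 5, S1 11, S4 17, S2 19, S5 23; go to S3.
At S3 the remaining stops are S1 9, S4 15, S2 17, S5 18; go to S1.
At S1 the remaining stops are S4 6, S2 8, S5 14; go to S4.
At S4 the remaining stops are S5 13, S2 14; go to S5.
At S5 the remaining stops are S2 6; go to S2.
Return S2→Hub: 19.
Total = 5 + 9 + 6 + 13 + 6 + 19 = 58.

Total distance 58 blocks via the nearest-neighbour route Hub → S3 → S1 → S4 → S5 → S2 → Hub.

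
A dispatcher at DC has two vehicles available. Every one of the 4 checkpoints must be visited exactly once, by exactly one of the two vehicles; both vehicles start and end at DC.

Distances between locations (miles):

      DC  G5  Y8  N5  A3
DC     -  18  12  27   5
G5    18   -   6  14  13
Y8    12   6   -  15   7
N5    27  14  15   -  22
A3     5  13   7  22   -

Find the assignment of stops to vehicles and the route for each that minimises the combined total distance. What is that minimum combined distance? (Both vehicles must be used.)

Minimum combined distance: 69 miles.

Check every non-empty split of the stops between the two vehicles; for each half take its own optimal tour:
  {G5} + {Y8, N5, A3}: 36 + 54 = 90
  {Y8} + {G5, N5, A3}: 24 + 59 = 83
  {G5, Y8} + {N5, A3}: 36 + 54 = 90
  {N5} + {G5, Y8, A3}: 54 + 36 = 90
  {G5, N5} + {Y8, A3}: 59 + 24 = 83
  {Y8, N5} + {G5, A3}: 54 + 36 = 90
  … (7 splits in total)
  {G5, Y8, N5} + {A3}: 59 + 10 = 69  ← best
Best: vehicle 1 DC → G5 → N5 → Y8 → DC = 59; vehicle 2 DC → A3 → DC = 10; combined 69.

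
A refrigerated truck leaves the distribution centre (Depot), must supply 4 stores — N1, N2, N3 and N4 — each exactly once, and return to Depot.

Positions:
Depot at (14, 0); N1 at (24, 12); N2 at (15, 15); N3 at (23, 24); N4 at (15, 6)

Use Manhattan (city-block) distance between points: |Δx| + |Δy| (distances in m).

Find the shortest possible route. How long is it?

68 m — the shortest possible round trip.

Depot-N1-N2-N3-N4-Depot: 22+12+17+26+7 = 84
Depot-N1-N2-N4-N3-Depot: 22+12+9+26+33 = 102
Depot-N1-N3-N2-N4-Depot: 22+13+17+9+7 = 68
Depot-N1-N3-N4-N2-Depot: 22+13+26+9+16 = 86
Depot-N1-N4-N2-N3-Depot: 22+15+9+17+33 = 96
Depot-N1-N4-N3-N2-Depot: 22+15+26+17+16 = 96
Depot-N2-N1-N3-N4-Depot: 16+12+13+26+7 = 74
Depot-N2-N1-N4-N3-Depot: 16+12+15+26+33 = 102
Depot-N2-N3-N1-N4-Depot: 16+17+13+15+7 = 68
Depot-N2-N4-N1-N3-Depot: 16+9+15+13+33 = 86
Depot-N3-N1-N2-N4-Depot: 33+13+12+9+7 = 74
Depot-N3-N2-N1-N4-Depot: 33+17+12+15+7 = 84
The minimum is 68.
One optimal route: Depot → N1 → N3 → N2 → N4 → Depot (or its reverse).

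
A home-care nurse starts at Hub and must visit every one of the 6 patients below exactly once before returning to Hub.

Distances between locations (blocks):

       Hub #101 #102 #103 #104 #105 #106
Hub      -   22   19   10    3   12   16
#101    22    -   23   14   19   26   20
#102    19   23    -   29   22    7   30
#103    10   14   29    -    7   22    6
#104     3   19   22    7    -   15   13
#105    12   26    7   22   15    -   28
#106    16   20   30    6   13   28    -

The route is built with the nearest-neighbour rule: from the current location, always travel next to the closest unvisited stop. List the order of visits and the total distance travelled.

Hub → [#104:3 / #103:10 / #105:12 / #106:16 / #102:19 / #101:22] → #104 (3)
#104 → [#103:7 / #106:13 / #105:15 / #101:19 / #102:22] → #103 (7)
#103 → [#106:6 / #101:14 / #105:22 / #102:29] → #106 (6)
#106 → [#101:20 / #105:28 / #102:30] → #101 (20)
#101 → [#102:23 / #105:26] → #102 (23)
#102 → [#105:7] → #105 (7)
Return #105→Hub: 12.
Total = 3 + 7 + 6 + 20 + 23 + 7 + 12 = 78.

Nearest-neighbour total = 78 blocks; route Hub → #104 → #103 → #106 → #101 → #102 → #105 → Hub.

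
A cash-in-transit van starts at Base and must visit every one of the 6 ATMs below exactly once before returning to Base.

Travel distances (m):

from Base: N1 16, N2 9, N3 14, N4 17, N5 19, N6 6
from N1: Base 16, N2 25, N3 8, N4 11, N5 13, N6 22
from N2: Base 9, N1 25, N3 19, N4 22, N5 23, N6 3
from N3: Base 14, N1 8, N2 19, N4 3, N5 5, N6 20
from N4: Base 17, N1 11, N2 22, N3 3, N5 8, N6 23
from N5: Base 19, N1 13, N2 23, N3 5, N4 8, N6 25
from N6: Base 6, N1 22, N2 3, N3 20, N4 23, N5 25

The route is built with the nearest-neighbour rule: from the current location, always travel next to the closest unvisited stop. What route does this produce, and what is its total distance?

Nearest-neighbour total = 68 m; route Base → N6 → N2 → N3 → N4 → N5 → N1 → Base.

At Base the remaining stops are N6 6, N2 9, N3 14, N1 16, N4 17, N5 19; go to N6.
At N6 the remaining stops are N2 3, N3 20, N1 22, N4 23, N5 25; go to N2.
At N2 the remaining stops are N3 19, N4 22, N5 23, N1 25; go to N3.
At N3 the remaining stops are N4 3, N5 5, N1 8; go to N4.
At N4 the remaining stops are N5 8, N1 11; go to N5.
At N5 the remaining stops are N1 13; go to N1.
Return N1→Base: 16.
Total = 6 + 3 + 19 + 3 + 8 + 13 + 16 = 68.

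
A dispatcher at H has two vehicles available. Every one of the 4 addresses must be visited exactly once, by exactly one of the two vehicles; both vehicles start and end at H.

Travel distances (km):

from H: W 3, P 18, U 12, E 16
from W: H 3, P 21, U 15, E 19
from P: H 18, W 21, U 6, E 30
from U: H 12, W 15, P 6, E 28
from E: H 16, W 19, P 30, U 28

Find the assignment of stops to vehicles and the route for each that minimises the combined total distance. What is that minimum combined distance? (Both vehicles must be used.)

Minimum combined distance: 70 km.

Try each way of splitting the stops between the two vehicles (each non-empty) and, for each split, find the best tour for each vehicle:
  {W} + {P, U, E}: 6 + 64 = 70
  {P} + {W, U, E}: 36 + 62 = 98
  {W, P} + {U, E}: 42 + 56 = 98
  {U} + {W, P, E}: 24 + 70 = 94
  {W, U} + {P, E}: 30 + 64 = 94
  {P, U} + {W, E}: 36 + 38 = 74
  … (7 splits in total)
Best: vehicle 1 H → W → H = 6; vehicle 2 H → U → P → E → H = 64; combined 70.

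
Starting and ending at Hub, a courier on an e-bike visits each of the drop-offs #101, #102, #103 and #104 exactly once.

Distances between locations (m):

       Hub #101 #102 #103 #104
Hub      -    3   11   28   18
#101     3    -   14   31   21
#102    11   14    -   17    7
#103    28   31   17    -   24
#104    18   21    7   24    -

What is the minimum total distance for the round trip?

There are 12 distinct closed tours to check (reversals are equivalent).
Hub→#101→#102→#103→#104→Hub: 3+14+17+24+18 = 76
Hub→#101→#102→#104→#103→Hub: 3+14+7+24+28 = 76
Hub→#101→#103→#102→#104→Hub: 3+31+17+7+18 = 76
Hub→#101→#103→#104→#102→Hub: 3+31+24+7+11 = 76
Hub→#101→#104→#102→#103→Hub: 3+21+7+17+28 = 76
Hub→#101→#104→#103→#102→Hub: 3+21+24+17+11 = 76
Hub→#102→#101→#103→#104→Hub: 11+14+31+24+18 = 98
Hub→#102→#101→#104→#103→Hub: 11+14+21+24+28 = 98
Hub→#102→#103→#101→#104→Hub: 11+17+31+21+18 = 98
Hub→#102→#104→#101→#103→Hub: 11+7+21+31+28 = 98
Hub→#103→#101→#102→#104→Hub: 28+31+14+7+18 = 98
Hub→#103→#102→#101→#104→Hub: 28+17+14+21+18 = 98
The minimum is 76.
One optimal route: Hub → #101 → #102 → #103 → #104 → Hub (or its reverse).

76 m — the shortest possible round trip.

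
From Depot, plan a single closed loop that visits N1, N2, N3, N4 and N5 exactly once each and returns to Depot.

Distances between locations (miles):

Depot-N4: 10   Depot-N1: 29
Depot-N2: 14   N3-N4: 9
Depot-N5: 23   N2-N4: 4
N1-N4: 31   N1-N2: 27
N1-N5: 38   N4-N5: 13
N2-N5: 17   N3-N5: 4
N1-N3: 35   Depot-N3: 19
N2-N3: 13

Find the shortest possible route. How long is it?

Depot-N1-N2-N3-N4-N5-Depot: 29+27+13+9+13+23 = 114
Depot-N1-N2-N3-N5-N4-Depot: 29+27+13+4+13+10 = 96
Depot-N1-N2-N4-N3-N5-Depot: 29+27+4+9+4+23 = 96
Depot-N1-N2-N4-N5-N3-Depot: 29+27+4+13+4+19 = 96
Depot-N1-N2-N5-N3-N4-Depot: 29+27+17+4+9+10 = 96
Depot-N1-N2-N5-N4-N3-Depot: 29+27+17+13+9+19 = 114
Depot-N1-N3-N2-N4-N5-Depot: 29+35+13+4+13+23 = 117
Depot-N1-N3-N2-N5-N4-Depot: 29+35+13+17+13+10 = 117
Depot-N1-N3-N4-N2-N5-Depot: 29+35+9+4+17+23 = 117
Depot-N1-N3-N4-N5-N2-Depot: 29+35+9+13+17+14 = 117
Depot-N1-N3-N5-N2-N4-Depot: 29+35+4+17+4+10 = 99
Depot-N1-N3-N5-N4-N2-Depot: 29+35+4+13+4+14 = 99
Depot-N1-N4-N2-N3-N5-Depot: 29+31+4+13+4+23 = 104
Depot-N1-N4-N2-N5-N3-Depot: 29+31+4+17+4+19 = 104
… (46 more)
The minimum is 96.
One optimal route: Depot → N1 → N2 → N3 → N5 → N4 → Depot (or its reverse).

96 miles — the shortest possible round trip.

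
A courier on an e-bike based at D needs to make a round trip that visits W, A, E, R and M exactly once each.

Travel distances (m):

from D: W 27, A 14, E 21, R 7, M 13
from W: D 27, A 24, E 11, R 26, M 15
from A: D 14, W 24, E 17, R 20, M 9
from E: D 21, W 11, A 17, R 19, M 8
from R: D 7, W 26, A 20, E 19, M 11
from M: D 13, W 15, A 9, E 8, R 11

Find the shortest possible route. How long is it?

75 m — the shortest possible round trip.

With 5 stops there are 5!/2 = 60 distinct round trips (a route and its reverse cost the same).
D → W → A → E → R → M → D: 27+24+17+19+11+13 = 111
D → W → A → E → M → R → D: 27+24+17+8+11+7 = 94
D → W → A → R → E → M → D: 27+24+20+19+8+13 = 111
D → W → A → R → M → E → D: 27+24+20+11+8+21 = 111
D → W → A → M → E → R → D: 27+24+9+8+19+7 = 94
D → W → A → M → R → E → D: 27+24+9+11+19+21 = 111
D → W → E → A → R → M → D: 27+11+17+20+11+13 = 99
D → W → E → A → M → R → D: 27+11+17+9+11+7 = 82
D → W → E → R → A → M → D: 27+11+19+20+9+13 = 99
D → W → E → R → M → A → D: 27+11+19+11+9+14 = 91
D → W → E → M → A → R → D: 27+11+8+9+20+7 = 82
D → W → E → M → R → A → D: 27+11+8+11+20+14 = 91
D → W → R → A → E → M → D: 27+26+20+17+8+13 = 111
D → W → R → A → M → E → D: 27+26+20+9+8+21 = 111
… (46 more)
D → A → W → E → M → R → D: 14+24+11+8+11+7 = 75  ← best
The minimum is 75.
One optimal route: D → A → W → E → M → R → D (or its reverse).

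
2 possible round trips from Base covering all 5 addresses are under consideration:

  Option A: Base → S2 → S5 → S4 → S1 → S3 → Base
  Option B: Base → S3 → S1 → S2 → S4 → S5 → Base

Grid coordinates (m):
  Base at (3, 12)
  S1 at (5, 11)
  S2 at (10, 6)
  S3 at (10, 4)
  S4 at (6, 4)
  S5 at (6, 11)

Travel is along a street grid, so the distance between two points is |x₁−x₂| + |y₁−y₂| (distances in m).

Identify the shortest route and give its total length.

Option A: 13 + 9 + 7 + 8 + 12 + 15 = 64
Option B: 15 + 12 + 10 + 6 + 7 + 4 = 54

Shortest is Option B, total 54 m.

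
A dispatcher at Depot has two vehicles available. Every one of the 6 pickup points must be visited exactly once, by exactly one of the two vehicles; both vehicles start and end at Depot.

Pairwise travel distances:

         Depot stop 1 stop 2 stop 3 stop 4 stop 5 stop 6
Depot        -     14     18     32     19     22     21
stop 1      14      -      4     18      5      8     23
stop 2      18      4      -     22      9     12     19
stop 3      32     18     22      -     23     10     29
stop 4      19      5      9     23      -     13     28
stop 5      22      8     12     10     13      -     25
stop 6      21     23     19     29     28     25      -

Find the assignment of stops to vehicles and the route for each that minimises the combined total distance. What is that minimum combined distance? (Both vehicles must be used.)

124 — the smallest possible combined total.

Check every non-empty split of the stops between the two vehicles; for each half take its own optimal tour:
  {stop 1} + {stop 2, stop 3, stop 4, stop 5, stop 6}: 28 + 100 = 128
  {stop 2} + {stop 1, stop 3, stop 4, stop 5, stop 6}: 36 + 92 = 128
  {stop 1, stop 2} + {stop 3, stop 4, stop 5, stop 6}: 36 + 92 = 128
  {stop 3} + {stop 1, stop 2, stop 4, stop 5, stop 6}: 64 + 84 = 148
  {stop 1, stop 3} + {stop 2, stop 4, stop 5, stop 6}: 64 + 84 = 148
  {stop 2, stop 3} + {stop 1, stop 4, stop 5, stop 6}: 72 + 78 = 150
  … (31 splits in total)
  {stop 1, stop 2, stop 3, stop 4, stop 5} + {stop 6}: 82 + 42 = 124  ← best
Best: vehicle 1 Depot → stop 1 → stop 2 → stop 3 → stop 5 → stop 4 → Depot = 82; vehicle 2 Depot → stop 6 → Depot = 42; combined 124.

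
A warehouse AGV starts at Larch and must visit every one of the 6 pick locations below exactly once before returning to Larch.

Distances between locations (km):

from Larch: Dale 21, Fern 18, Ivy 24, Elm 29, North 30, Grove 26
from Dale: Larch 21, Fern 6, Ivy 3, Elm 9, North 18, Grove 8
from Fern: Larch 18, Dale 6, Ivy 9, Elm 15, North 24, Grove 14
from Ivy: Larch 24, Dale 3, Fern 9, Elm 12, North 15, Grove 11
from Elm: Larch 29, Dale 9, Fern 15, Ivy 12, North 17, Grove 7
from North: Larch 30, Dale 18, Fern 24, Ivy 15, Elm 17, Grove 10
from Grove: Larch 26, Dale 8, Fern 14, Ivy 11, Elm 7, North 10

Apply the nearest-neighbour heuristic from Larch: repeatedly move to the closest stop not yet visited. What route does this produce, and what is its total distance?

From Larch: distances to unvisited — Fern=18, Dale=21, Ivy=24, Grove=26, Elm=29, North=30. Nearest is Fern (18).
From Fern: distances to unvisited — Dale=6, Ivy=9, Grove=14, Elm=15, North=24. Nearest is Dale (6).
From Dale: distances to unvisited — Ivy=3, Grove=8, Elm=9, North=18. Nearest is Ivy (3).
From Ivy: distances to unvisited — Grove=11, Elm=12, North=15. Nearest is Grove (11).
From Grove: distances to unvisited — Elm=7, North=10. Nearest is Elm (7).
From Elm: distances to unvisited — North=17. Nearest is North (17).
Return North→Larch: 30.
Total = 18 + 6 + 3 + 11 + 7 + 17 + 30 = 92.

92 km along Larch → Fern → Dale → Ivy → Grove → Elm → North → Larch.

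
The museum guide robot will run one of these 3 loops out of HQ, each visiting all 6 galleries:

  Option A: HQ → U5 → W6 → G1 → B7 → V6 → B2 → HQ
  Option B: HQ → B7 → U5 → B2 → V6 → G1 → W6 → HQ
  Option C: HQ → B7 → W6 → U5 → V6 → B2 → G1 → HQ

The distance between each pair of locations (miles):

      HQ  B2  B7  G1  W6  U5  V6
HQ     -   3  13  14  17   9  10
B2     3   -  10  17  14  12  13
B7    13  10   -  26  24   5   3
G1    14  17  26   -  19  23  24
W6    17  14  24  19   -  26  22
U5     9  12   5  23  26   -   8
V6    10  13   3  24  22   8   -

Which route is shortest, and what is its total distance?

Option A: 9 + 26 + 19 + 26 + 3 + 13 + 3 = 99
Option B: 13 + 5 + 12 + 13 + 24 + 19 + 17 = 103
Option C: 13 + 24 + 26 + 8 + 13 + 17 + 14 = 115

99 miles — Option A is the shortest.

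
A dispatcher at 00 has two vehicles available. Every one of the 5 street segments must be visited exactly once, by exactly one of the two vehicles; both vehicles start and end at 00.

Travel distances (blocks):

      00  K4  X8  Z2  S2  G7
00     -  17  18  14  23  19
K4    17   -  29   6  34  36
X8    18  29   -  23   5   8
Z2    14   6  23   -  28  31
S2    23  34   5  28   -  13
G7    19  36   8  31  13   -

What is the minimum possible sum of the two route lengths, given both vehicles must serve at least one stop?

There are 2^4 − 1 = 15 ways to divide the 5 stops into two non-empty groups. For each, the best each vehicle can do is its own shortest tour through its group:
  {K4} + {X8, Z2, S2, G7}: 34 + 74 = 108
  {X8} + {K4, Z2, S2, G7}: 36 + 83 = 119
  {K4, X8} + {Z2, S2, G7}: 64 + 74 = 138
  {Z2} + {K4, X8, S2, G7}: 28 + 83 = 111
  {K4, Z2} + {X8, S2, G7}: 37 + 55 = 92
  {X8, Z2} + {K4, S2, G7}: 55 + 83 = 138
  … (15 splits in total)
Best: vehicle 1 00 → K4 → Z2 → 00 = 37; vehicle 2 00 → X8 → S2 → G7 → 00 = 55; combined 92.

Minimum combined distance: 92 blocks.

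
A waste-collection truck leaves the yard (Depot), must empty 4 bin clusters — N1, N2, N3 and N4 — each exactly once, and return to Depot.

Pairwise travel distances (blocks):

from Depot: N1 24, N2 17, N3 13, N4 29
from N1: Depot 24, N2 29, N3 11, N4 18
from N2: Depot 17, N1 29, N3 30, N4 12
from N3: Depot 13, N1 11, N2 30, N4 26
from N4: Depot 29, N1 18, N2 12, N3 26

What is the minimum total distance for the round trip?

With 4 stops there are 4!/2 = 12 distinct round trips (a route and its reverse cost the same).
Depot → N1 → N2 → N3 → N4 → Depot: 24+29+30+26+29 = 138
Depot → N1 → N2 → N4 → N3 → Depot: 24+29+12+26+13 = 104
Depot → N1 → N3 → N2 → N4 → Depot: 24+11+30+12+29 = 106
Depot → N1 → N3 → N4 → N2 → Depot: 24+11+26+12+17 = 90
Depot → N1 → N4 → N2 → N3 → Depot: 24+18+12+30+13 = 97
Depot → N1 → N4 → N3 → N2 → Depot: 24+18+26+30+17 = 115
Depot → N2 → N1 → N3 → N4 → Depot: 17+29+11+26+29 = 112
Depot → N2 → N1 → N4 → N3 → Depot: 17+29+18+26+13 = 103
Depot → N2 → N3 → N1 → N4 → Depot: 17+30+11+18+29 = 105
Depot → N2 → N4 → N1 → N3 → Depot: 17+12+18+11+13 = 71
Depot → N3 → N1 → N2 → N4 → Depot: 13+11+29+12+29 = 94
Depot → N3 → N2 → N1 → N4 → Depot: 13+30+29+18+29 = 119
The minimum is 71.
One optimal route: Depot → N2 → N4 → N1 → N3 → Depot (or its reverse).

71 blocks — the shortest possible round trip.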